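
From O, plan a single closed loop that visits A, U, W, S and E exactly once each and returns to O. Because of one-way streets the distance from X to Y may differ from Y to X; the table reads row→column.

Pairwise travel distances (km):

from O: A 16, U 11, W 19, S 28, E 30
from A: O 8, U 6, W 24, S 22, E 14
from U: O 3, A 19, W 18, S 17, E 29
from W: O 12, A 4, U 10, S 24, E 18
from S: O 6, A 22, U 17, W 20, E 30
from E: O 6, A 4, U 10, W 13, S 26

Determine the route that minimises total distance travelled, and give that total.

O → A → U → W → S → E → O: 16+6+18+24+30+6 = 100
O → A → U → W → E → S → O: 16+6+18+18+26+6 = 90
O → A → U → S → W → E → O: 16+6+17+20+18+6 = 83
O → A → U → S → E → W → O: 16+6+17+30+13+12 = 94
O → A → U → E → W → S → O: 16+6+29+13+24+6 = 94
O → A → U → E → S → W → O: 16+6+29+26+20+12 = 109
O → A → W → U → S → E → O: 16+24+10+17+30+6 = 103
O → A → W → U → E → S → O: 16+24+10+29+26+6 = 111
O → A → W → S → U → E → O: 16+24+24+17+29+6 = 116
O → A → W → S → E → U → O: 16+24+24+30+10+3 = 107
O → A → W → E → U → S → O: 16+24+18+10+17+6 = 91
O → A → W → E → S → U → O: 16+24+18+26+17+3 = 104
O → A → S → U → W → E → O: 16+22+17+18+18+6 = 97
O → A → S → U → E → W → O: 16+22+17+29+13+12 = 109
… (106 more)
O → W → A → E → U → S → O: 19+4+14+10+17+6 = 70  ← best
The minimum is 70.
One optimal route: O → W → A → E → U → S → O.

Minimum total distance: 70 km.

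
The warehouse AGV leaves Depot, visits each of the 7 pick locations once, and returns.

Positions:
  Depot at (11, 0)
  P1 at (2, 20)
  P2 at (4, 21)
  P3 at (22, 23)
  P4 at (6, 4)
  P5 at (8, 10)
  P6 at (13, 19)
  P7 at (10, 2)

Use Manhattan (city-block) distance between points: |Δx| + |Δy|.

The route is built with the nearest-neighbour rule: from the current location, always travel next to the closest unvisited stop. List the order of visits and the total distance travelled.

102 along Depot → P7 → P4 → P5 → P6 → P2 → P1 → P3 → Depot.

From Depot: distances to unvisited — P7=3, P4=9, P5=13, P6=21, P2=28, P1=29, P3=34. Nearest is P7 (3).
From P7: distances to unvisited — P4=6, P5=10, P6=20, P2=25, P1=26, P3=33. Nearest is P4 (6).
From P4: distances to unvisited — P5=8, P2=19, P1=20, P6=22, P3=35. Nearest is P5 (8).
From P5: distances to unvisited — P6=14, P2=15, P1=16, P3=27. Nearest is P6 (14).
From P6: distances to unvisited — P2=11, P1=12, P3=13. Nearest is P2 (11).
From P2: distances to unvisited — P1=3, P3=20. Nearest is P1 (3).
From P1: distances to unvisited — P3=23. Nearest is P3 (23).
Return P3→Depot: 34.
Total = 3 + 6 + 8 + 14 + 11 + 3 + 23 + 34 = 102.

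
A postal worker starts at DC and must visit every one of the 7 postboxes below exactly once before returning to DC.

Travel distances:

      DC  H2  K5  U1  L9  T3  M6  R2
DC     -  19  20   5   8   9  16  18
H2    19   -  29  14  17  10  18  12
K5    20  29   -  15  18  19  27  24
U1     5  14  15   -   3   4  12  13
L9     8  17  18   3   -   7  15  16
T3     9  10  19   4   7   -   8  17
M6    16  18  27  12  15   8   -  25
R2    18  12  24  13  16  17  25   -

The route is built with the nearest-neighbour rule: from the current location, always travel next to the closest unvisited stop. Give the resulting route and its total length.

At DC the remaining stops are U1 5, L9 8, T3 9, M6 16, R2 18, H2 19, K5 20; go to U1.
At U1 the remaining stops are L9 3, T3 4, M6 12, R2 13, H2 14, K5 15; go to L9.
At L9 the remaining stops are T3 7, M6 15, R2 16, H2 17, K5 18; go to T3.
At T3 the remaining stops are M6 8, H2 10, R2 17, K5 19; go to M6.
At M6 the remaining stops are H2 18, R2 25, K5 27; go to H2.
At H2 the remaining stops are R2 12, K5 29; go to R2.
At R2 the remaining stops are K5 24; go to K5.
Return K5→DC: 20.
Total = 5 + 3 + 7 + 8 + 18 + 12 + 24 + 20 = 97.

97 along DC → U1 → L9 → T3 → M6 → H2 → R2 → K5 → DC.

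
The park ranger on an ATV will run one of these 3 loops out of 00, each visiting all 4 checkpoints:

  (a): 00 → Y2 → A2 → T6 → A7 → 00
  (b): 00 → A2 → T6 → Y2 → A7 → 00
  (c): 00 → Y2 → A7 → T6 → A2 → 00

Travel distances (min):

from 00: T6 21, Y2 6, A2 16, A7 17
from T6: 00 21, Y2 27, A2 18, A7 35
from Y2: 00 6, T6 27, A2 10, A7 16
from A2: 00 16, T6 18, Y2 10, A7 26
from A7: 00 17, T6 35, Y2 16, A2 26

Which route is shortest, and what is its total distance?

(a): 6 + 10 + 18 + 35 + 17 = 86
(b): 16 + 18 + 27 + 16 + 17 = 94
(c): 6 + 16 + 35 + 18 + 16 = 91

86 min — (a) is the shortest.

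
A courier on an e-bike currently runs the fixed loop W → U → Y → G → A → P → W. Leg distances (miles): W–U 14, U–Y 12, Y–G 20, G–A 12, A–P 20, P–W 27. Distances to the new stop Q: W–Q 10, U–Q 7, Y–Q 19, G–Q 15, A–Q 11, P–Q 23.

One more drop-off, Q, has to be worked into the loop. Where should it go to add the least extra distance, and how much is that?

Minimum extra distance: 3 miles, inserting Q between W and U.

Insertion cost between consecutive stops i–j is d(i,Q) + d(Q,j) − d(i,j):
  between W and U: 10 + 7 − 14 = 3
  between U and Y: 7 + 19 − 12 = 14
  between Y and G: 19 + 15 − 20 = 14
  between G and A: 15 + 11 − 12 = 14
  between A and P: 11 + 23 − 20 = 14
  between P and W: 23 + 10 − 27 = 6
Cheapest insertion is between W and U, adding 3.
New total = 105 + 3 = 108.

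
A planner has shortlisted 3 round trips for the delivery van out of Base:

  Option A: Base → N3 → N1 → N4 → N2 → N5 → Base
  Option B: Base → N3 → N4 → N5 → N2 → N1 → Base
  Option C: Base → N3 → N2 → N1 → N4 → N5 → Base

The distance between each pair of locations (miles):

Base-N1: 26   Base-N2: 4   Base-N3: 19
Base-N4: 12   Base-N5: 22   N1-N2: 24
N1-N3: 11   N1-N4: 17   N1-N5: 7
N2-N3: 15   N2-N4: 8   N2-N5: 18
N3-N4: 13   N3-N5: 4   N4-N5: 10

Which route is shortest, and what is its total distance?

Option A: 19 + 11 + 17 + 8 + 18 + 22 = 95
Option B: 19 + 13 + 10 + 18 + 24 + 26 = 110
Option C: 19 + 15 + 24 + 17 + 10 + 22 = 107

95 miles — Option A is the shortest.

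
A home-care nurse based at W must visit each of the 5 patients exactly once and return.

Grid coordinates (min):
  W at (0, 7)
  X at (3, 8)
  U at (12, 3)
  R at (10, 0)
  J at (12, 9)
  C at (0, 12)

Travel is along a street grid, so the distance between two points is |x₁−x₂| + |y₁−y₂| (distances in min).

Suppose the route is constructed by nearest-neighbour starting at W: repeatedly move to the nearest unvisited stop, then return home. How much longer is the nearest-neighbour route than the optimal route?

4 min longer than the optimal tour.

W: X=4, C=5, J=14, U=16, R=17 ⇒ X
X: C=7, J=10, U=14, R=15 ⇒ C
C: J=15, U=21, R=22 ⇒ J
J: U=6, R=11 ⇒ U
U: R=5 ⇒ R
NN route W → X → C → J → U → R → W costs 54.
Optimal: W → X → R → U → J → C → W costs 50 (by enumerating all 60 distinct tours).
Excess = 54 − 50 = 4.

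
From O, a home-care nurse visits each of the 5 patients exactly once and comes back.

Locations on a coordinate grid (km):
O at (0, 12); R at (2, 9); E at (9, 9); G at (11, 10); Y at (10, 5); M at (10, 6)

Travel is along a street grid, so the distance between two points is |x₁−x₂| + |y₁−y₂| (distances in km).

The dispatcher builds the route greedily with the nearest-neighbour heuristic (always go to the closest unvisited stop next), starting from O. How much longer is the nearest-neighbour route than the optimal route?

O: R=5, E=12, G=13, M=16, Y=17 ⇒ R
R: E=7, G=10, M=11, Y=12 ⇒ E
E: G=3, M=4, Y=5 ⇒ G
G: M=5, Y=6 ⇒ M
M: Y=1 ⇒ Y
NN route O → R → E → G → M → Y → O costs 38.
Optimal: O → R → E → Y → M → G → O costs 36 (by enumerating all 60 distinct tours).
Excess = 38 − 36 = 2.

2 km longer than the optimal tour.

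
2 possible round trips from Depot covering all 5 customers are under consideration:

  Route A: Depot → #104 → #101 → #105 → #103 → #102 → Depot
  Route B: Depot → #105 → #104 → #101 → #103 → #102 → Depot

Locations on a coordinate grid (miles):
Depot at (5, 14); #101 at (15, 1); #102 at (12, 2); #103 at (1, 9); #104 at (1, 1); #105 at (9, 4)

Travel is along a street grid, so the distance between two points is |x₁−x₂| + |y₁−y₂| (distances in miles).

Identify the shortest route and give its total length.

90 miles — Route A is the shortest.

Route A: 17 + 14 + 9 + 13 + 18 + 19 = 90
Route B: 14 + 11 + 14 + 22 + 18 + 19 = 98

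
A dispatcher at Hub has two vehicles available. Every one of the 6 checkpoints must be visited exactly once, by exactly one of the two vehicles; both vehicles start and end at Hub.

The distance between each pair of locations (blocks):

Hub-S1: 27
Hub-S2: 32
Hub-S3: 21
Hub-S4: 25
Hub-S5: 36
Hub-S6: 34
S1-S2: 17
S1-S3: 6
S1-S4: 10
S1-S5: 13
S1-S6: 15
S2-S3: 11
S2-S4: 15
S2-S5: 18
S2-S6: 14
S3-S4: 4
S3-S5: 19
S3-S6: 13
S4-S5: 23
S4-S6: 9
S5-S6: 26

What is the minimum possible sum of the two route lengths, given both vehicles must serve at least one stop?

Minimum combined distance: 148 blocks.

Check every non-empty split of the stops between the two vehicles; for each half take its own optimal tour:
  {S1} + {S2, S3, S4, S5, S6}: 54 + 102 = 156
  {S2} + {S1, S3, S4, S5, S6}: 64 + 98 = 162
  {S1, S2} + {S3, S4, S5, S6}: 76 + 96 = 172
  {S3} + {S1, S2, S4, S5, S6}: 42 + 106 = 148
  {S1, S3} + {S2, S4, S5, S6}: 54 + 102 = 156
  {S2, S3} + {S1, S4, S5, S6}: 64 + 98 = 162
  … (31 splits in total)
Best: vehicle 1 Hub → S3 → Hub = 42; vehicle 2 Hub → S1 → S5 → S2 → S6 → S4 → Hub = 106; combined 148.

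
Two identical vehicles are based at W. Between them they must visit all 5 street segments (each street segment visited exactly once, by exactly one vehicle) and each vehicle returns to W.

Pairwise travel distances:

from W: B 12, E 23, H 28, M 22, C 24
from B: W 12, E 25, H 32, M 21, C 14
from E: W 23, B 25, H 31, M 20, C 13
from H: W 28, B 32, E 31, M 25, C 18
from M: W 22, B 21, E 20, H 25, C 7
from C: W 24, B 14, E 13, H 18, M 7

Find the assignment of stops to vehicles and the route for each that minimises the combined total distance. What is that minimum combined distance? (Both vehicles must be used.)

Check every non-empty split of the stops between the two vehicles; for each half take its own optimal tour:
  {B} + {E, H, M, C}: 24 + 96 = 120
  {E} + {B, H, M, C}: 46 + 86 = 132
  {B, E} + {H, M, C}: 60 + 75 = 135
  {H} + {B, E, M, C}: 56 + 76 = 132
  {B, H} + {E, M, C}: 72 + 65 = 137
  {E, H} + {B, M, C}: 82 + 55 = 137
  … (15 splits in total)
Best: vehicle 1 W → B → W = 24; vehicle 2 W → E → M → C → H → W = 96; combined 120.

120 — the smallest possible combined total.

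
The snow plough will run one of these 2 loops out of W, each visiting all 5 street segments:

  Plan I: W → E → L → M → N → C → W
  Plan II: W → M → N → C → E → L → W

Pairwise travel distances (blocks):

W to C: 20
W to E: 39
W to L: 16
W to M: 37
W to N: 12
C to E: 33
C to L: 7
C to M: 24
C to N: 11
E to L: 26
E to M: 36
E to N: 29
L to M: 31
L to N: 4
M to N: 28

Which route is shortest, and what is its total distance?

Shortest is Plan II, total 151 blocks.

Plan I: 39 + 26 + 31 + 28 + 11 + 20 = 155
Plan II: 37 + 28 + 11 + 33 + 26 + 16 = 151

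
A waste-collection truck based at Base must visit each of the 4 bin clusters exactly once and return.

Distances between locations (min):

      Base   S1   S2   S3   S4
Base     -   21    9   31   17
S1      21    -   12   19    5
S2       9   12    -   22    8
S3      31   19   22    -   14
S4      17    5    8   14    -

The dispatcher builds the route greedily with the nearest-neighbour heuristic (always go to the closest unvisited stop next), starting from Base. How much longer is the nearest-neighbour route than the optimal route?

Base: S2=9, S4=17, S1=21, S3=31 ⇒ S2
S2: S4=8, S1=12, S3=22 ⇒ S4
S4: S1=5, S3=14 ⇒ S1
S1: S3=19 ⇒ S3
NN route Base → S2 → S4 → S1 → S3 → Base costs 72.
Optimal: Base → S1 → S3 → S4 → S2 → Base costs 71 (by enumerating all 12 distinct tours).
Excess = 72 − 71 = 1.

Excess over optimum: 1 min.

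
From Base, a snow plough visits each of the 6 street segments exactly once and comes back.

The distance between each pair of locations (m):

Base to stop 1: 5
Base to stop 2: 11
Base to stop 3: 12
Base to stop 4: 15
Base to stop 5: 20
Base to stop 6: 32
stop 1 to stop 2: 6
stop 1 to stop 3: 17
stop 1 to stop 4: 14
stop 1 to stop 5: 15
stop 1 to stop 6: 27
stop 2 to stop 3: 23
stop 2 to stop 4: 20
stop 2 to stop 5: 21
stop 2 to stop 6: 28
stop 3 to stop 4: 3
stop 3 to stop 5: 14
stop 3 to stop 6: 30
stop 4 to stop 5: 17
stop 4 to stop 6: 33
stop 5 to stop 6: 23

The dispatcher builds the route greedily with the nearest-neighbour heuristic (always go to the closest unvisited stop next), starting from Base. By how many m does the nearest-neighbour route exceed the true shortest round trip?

Base: stop 1=5, stop 2=11, stop 3=12, stop 4=15, stop 5=20, stop 6=32 ⇒ stop 1
stop 1: stop 2=6, stop 4=14, stop 5=15, stop 3=17, stop 6=27 ⇒ stop 2
stop 2: stop 4=20, stop 5=21, stop 3=23, stop 6=28 ⇒ stop 4
stop 4: stop 3=3, stop 5=17, stop 6=33 ⇒ stop 3
stop 3: stop 5=14, stop 6=30 ⇒ stop 5
stop 5: stop 6=23 ⇒ stop 6
NN route Base → stop 1 → stop 2 → stop 4 → stop 3 → stop 5 → stop 6 → Base costs 103.
Optimal: Base → stop 1 → stop 2 → stop 6 → stop 5 → stop 3 → stop 4 → Base costs 94 (by enumerating all 360 distinct tours).
Excess = 103 − 94 = 9.

9 m longer than the optimal tour.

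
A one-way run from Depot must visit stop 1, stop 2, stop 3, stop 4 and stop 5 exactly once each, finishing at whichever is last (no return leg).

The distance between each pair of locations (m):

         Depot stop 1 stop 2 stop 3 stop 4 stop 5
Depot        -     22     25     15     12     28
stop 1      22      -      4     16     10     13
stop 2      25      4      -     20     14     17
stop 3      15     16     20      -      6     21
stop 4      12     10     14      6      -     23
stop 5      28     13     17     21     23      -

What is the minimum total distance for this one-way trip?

There are 5! = 120 possible orderings.
Depot → stop 1 → stop 2 → stop 3 → stop 4 → stop 5: 22+4+20+6+23 = 75
Depot → stop 1 → stop 2 → stop 3 → stop 5 → stop 4: 22+4+20+21+23 = 90
Depot → stop 1 → stop 2 → stop 4 → stop 3 → stop 5: 22+4+14+6+21 = 67
Depot → stop 1 → stop 2 → stop 4 → stop 5 → stop 3: 22+4+14+23+21 = 84
Depot → stop 1 → stop 2 → stop 5 → stop 3 → stop 4: 22+4+17+21+6 = 70
Depot → stop 1 → stop 2 → stop 5 → stop 4 → stop 3: 22+4+17+23+6 = 72
Depot → stop 1 → stop 3 → stop 2 → stop 4 → stop 5: 22+16+20+14+23 = 95
Depot → stop 1 → stop 3 → stop 2 → stop 5 → stop 4: 22+16+20+17+23 = 98
Depot → stop 1 → stop 3 → stop 4 → stop 2 → stop 5: 22+16+6+14+17 = 75
Depot → stop 1 → stop 3 → stop 4 → stop 5 → stop 2: 22+16+6+23+17 = 84
Depot → stop 1 → stop 3 → stop 5 → stop 2 → stop 4: 22+16+21+17+14 = 90
Depot → stop 1 → stop 3 → stop 5 → stop 4 → stop 2: 22+16+21+23+14 = 96
Depot → stop 1 → stop 4 → stop 2 → stop 3 → stop 5: 22+10+14+20+21 = 87
Depot → stop 1 → stop 4 → stop 2 → stop 5 → stop 3: 22+10+14+17+21 = 84
… (106 more)
Depot → stop 3 → stop 4 → stop 1 → stop 2 → stop 5: 15+6+10+4+17 = 52  ← best
The minimum is 52.
One shortest path: Depot → stop 3 → stop 4 → stop 1 → stop 2 → stop 5.

Minimum one-way distance = 52 m.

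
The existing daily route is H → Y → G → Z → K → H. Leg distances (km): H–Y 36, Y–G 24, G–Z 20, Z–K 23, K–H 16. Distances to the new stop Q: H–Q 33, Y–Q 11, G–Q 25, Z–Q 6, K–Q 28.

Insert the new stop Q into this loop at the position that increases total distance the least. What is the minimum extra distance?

+8 km — insert Q between H and Y.

Insertion cost between consecutive stops i–j is d(i,Q) + d(Q,j) − d(i,j):
  between H and Y: 33 + 11 − 36 = 8
  between Y and G: 11 + 25 − 24 = 12
  between G and Z: 25 + 6 − 20 = 11
  between Z and K: 6 + 28 − 23 = 11
  between K and H: 28 + 33 − 16 = 45
Cheapest insertion is between H and Y, adding 8.
New total = 119 + 8 = 127.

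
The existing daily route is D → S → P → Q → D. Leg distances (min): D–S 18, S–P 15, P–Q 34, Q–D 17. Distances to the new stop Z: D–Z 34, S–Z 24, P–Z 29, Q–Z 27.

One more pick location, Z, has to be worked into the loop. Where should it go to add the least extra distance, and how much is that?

Insertion cost between consecutive stops i–j is d(i,Z) + d(Z,j) − d(i,j):
  between D and S: 34 + 24 − 18 = 40
  between S and P: 24 + 29 − 15 = 38
  between P and Q: 29 + 27 − 34 = 22
  between Q and D: 27 + 34 − 17 = 44
Cheapest insertion is between P and Q, adding 22.
New total = 84 + 22 = 106.

Minimum extra distance: 22 min, inserting Z between P and Q.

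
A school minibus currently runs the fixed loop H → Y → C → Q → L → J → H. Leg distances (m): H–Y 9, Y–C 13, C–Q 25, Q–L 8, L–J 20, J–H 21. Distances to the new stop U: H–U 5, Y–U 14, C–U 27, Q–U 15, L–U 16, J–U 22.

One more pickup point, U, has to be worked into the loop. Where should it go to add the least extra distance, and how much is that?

Adding 6 m by placing U on the J–H leg.

Insertion cost between consecutive stops i–j is d(i,U) + d(U,j) − d(i,j):
  between H and Y: 5 + 14 − 9 = 10
  between Y and C: 14 + 27 − 13 = 28
  between C and Q: 27 + 15 − 25 = 17
  between Q and L: 15 + 16 − 8 = 23
  between L and J: 16 + 22 − 20 = 18
  between J and H: 22 + 5 − 21 = 6
Cheapest insertion is between J and H, adding 6.
New total = 96 + 6 = 102.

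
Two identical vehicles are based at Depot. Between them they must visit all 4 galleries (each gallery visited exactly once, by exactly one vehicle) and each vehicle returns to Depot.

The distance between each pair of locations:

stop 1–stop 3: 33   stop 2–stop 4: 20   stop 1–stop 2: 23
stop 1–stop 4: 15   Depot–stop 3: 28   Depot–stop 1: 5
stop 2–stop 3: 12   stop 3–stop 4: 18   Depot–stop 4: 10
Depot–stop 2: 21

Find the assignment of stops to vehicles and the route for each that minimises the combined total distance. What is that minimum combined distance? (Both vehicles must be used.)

Check every non-empty split of the stops between the two vehicles; for each half take its own optimal tour:
  {stop 1} + {stop 2, stop 3, stop 4}: 10 + 61 = 71
  {stop 2} + {stop 1, stop 3, stop 4}: 42 + 66 = 108
  {stop 1, stop 2} + {stop 3, stop 4}: 49 + 56 = 105
  {stop 3} + {stop 1, stop 2, stop 4}: 56 + 58 = 114
  {stop 1, stop 3} + {stop 2, stop 4}: 66 + 51 = 117
  {stop 2, stop 3} + {stop 1, stop 4}: 61 + 30 = 91
  … (7 splits in total)
Best: vehicle 1 Depot → stop 1 → Depot = 10; vehicle 2 Depot → stop 2 → stop 3 → stop 4 → Depot = 61; combined 71.

Minimum combined distance: 71.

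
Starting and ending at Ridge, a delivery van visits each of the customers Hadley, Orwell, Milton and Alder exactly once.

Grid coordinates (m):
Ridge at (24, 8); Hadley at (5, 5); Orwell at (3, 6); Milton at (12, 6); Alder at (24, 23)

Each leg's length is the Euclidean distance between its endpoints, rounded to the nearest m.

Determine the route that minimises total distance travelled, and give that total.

63 m — the shortest possible round trip.

Ridge→Hadley→Orwell→Milton→Alder→Ridge: 19+2+9+21+15 = 66
Ridge→Hadley→Orwell→Alder→Milton→Ridge: 19+2+27+21+12 = 81
Ridge→Hadley→Milton→Orwell→Alder→Ridge: 19+7+9+27+15 = 77
Ridge→Hadley→Milton→Alder→Orwell→Ridge: 19+7+21+27+21 = 95
Ridge→Hadley→Alder→Orwell→Milton→Ridge: 19+26+27+9+12 = 93
Ridge→Hadley→Alder→Milton→Orwell→Ridge: 19+26+21+9+21 = 96
Ridge→Orwell→Hadley→Milton→Alder→Ridge: 21+2+7+21+15 = 66
Ridge→Orwell→Hadley→Alder→Milton→Ridge: 21+2+26+21+12 = 82
Ridge→Orwell→Milton→Hadley→Alder→Ridge: 21+9+7+26+15 = 78
Ridge→Orwell→Alder→Hadley→Milton→Ridge: 21+27+26+7+12 = 93
Ridge→Milton→Hadley→Orwell→Alder→Ridge: 12+7+2+27+15 = 63
Ridge→Milton→Orwell→Hadley→Alder→Ridge: 12+9+2+26+15 = 64
The minimum is 63.
One optimal route: Ridge → Milton → Hadley → Orwell → Alder → Ridge (or its reverse).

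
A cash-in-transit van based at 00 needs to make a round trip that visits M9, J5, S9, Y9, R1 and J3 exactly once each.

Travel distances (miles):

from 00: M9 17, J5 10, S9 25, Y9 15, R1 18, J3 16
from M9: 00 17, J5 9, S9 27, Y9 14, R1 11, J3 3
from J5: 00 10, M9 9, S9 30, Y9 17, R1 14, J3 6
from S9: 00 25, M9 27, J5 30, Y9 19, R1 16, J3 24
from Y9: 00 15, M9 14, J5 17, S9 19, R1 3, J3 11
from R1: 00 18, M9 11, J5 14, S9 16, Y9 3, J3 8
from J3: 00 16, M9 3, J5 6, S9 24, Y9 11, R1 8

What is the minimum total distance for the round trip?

Shortest round trip = 77 miles.

00→M9→J5→S9→Y9→R1→J3→00: 17+9+30+19+3+8+16 = 102
00→M9→J5→S9→Y9→J3→R1→00: 17+9+30+19+11+8+18 = 112
00→M9→J5→S9→R1→Y9→J3→00: 17+9+30+16+3+11+16 = 102
00→M9→J5→S9→R1→J3→Y9→00: 17+9+30+16+8+11+15 = 106
00→M9→J5→S9→J3→Y9→R1→00: 17+9+30+24+11+3+18 = 112
00→M9→J5→S9→J3→R1→Y9→00: 17+9+30+24+8+3+15 = 106
00→M9→J5→Y9→S9→R1→J3→00: 17+9+17+19+16+8+16 = 102
00→M9→J5→Y9→S9→J3→R1→00: 17+9+17+19+24+8+18 = 112
… (352 more)
00→J5→M9→J3→Y9→R1→S9→00: 10+9+3+11+3+16+25 = 77  ← best
The minimum is 77.
One optimal route: 00 → J5 → M9 → J3 → Y9 → R1 → S9 → 00 (or its reverse).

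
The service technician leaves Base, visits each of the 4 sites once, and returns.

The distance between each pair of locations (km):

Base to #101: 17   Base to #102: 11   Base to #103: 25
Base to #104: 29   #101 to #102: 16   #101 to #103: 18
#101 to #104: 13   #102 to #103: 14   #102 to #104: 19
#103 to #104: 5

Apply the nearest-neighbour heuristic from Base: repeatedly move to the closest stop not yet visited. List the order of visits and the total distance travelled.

Nearest-neighbour total = 60 km; route Base → #102 → #103 → #104 → #101 → Base.

At Base the remaining stops are #102 11, #101 17, #103 25, #104 29; go to #102.
At #102 the remaining stops are #103 14, #101 16, #104 19; go to #103.
At #103 the remaining stops are #104 5, #101 18; go to #104.
At #104 the remaining stops are #101 13; go to #101.
Return #101→Base: 17.
Total = 11 + 14 + 5 + 13 + 17 = 60.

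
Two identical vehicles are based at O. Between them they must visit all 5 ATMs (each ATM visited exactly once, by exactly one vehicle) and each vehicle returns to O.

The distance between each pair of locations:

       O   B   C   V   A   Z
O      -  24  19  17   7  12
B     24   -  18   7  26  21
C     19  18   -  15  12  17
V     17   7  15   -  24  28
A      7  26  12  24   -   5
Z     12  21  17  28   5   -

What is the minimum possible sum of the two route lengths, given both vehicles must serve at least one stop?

85 — the smallest possible combined total.

Check every non-empty split of the stops between the two vehicles; for each half take its own optimal tour:
  {B} + {C, V, A, Z}: 48 + 61 = 109
  {C} + {B, V, A, Z}: 38 + 57 = 95
  {B, C} + {V, A, Z}: 61 + 57 = 118
  {V} + {B, C, A, Z}: 34 + 70 = 104
  {B, V} + {C, A, Z}: 48 + 48 = 96
  {C, V} + {B, A, Z}: 51 + 57 = 108
  … (15 splits in total)
  {B, C, V} + {A, Z}: 61 + 24 = 85  ← best
Best: vehicle 1 O → C → B → V → O = 61; vehicle 2 O → A → Z → O = 24; combined 85.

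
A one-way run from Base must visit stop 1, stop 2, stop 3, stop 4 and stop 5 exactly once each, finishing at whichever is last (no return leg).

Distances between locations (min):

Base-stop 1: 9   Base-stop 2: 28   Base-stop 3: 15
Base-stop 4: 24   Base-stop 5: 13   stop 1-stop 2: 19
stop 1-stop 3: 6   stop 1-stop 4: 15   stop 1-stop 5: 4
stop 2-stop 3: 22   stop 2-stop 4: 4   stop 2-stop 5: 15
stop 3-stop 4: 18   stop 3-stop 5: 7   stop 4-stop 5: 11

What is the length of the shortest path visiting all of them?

Minimum one-way distance = 37 min.

There are 5! = 120 possible orderings.
Base→stop 1→stop 2→stop 3→stop 4→stop 5: 9+19+22+18+11 = 79
Base→stop 1→stop 2→stop 3→stop 5→stop 4: 9+19+22+7+11 = 68
Base→stop 1→stop 2→stop 4→stop 3→stop 5: 9+19+4+18+7 = 57
Base→stop 1→stop 2→stop 4→stop 5→stop 3: 9+19+4+11+7 = 50
Base→stop 1→stop 2→stop 5→stop 3→stop 4: 9+19+15+7+18 = 68
Base→stop 1→stop 2→stop 5→stop 4→stop 3: 9+19+15+11+18 = 72
Base→stop 1→stop 3→stop 2→stop 4→stop 5: 9+6+22+4+11 = 52
Base→stop 1→stop 3→stop 2→stop 5→stop 4: 9+6+22+15+11 = 63
Base→stop 1→stop 3→stop 4→stop 2→stop 5: 9+6+18+4+15 = 52
Base→stop 1→stop 3→stop 4→stop 5→stop 2: 9+6+18+11+15 = 59
Base→stop 1→stop 3→stop 5→stop 2→stop 4: 9+6+7+15+4 = 41
Base→stop 1→stop 3→stop 5→stop 4→stop 2: 9+6+7+11+4 = 37
Base→stop 1→stop 4→stop 2→stop 3→stop 5: 9+15+4+22+7 = 57
Base→stop 1→stop 4→stop 2→stop 5→stop 3: 9+15+4+15+7 = 50
… (106 more)
The minimum is 37.
One shortest path: Base → stop 1 → stop 3 → stop 5 → stop 4 → stop 2.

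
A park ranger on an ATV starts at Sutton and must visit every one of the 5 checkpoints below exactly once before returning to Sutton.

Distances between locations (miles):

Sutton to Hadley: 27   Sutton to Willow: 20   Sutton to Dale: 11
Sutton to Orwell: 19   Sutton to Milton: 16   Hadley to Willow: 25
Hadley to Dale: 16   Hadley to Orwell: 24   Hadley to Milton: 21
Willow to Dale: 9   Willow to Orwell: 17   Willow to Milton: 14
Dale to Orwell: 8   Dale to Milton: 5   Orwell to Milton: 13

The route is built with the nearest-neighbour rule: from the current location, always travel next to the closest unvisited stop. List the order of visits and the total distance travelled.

Nearest-neighbour total = 98 miles; route Sutton → Dale → Milton → Orwell → Willow → Hadley → Sutton.

At Sutton the remaining stops are Dale 11, Milton 16, Orwell 19, Willow 20, Hadley 27; go to Dale.
At Dale the remaining stops are Milton 5, Orwell 8, Willow 9, Hadley 16; go to Milton.
At Milton the remaining stops are Orwell 13, Willow 14, Hadley 21; go to Orwell.
At Orwell the remaining stops are Willow 17, Hadley 24; go to Willow.
At Willow the remaining stops are Hadley 25; go to Hadley.
Return Hadley→Sutton: 27.
Total = 11 + 5 + 13 + 17 + 25 + 27 = 98.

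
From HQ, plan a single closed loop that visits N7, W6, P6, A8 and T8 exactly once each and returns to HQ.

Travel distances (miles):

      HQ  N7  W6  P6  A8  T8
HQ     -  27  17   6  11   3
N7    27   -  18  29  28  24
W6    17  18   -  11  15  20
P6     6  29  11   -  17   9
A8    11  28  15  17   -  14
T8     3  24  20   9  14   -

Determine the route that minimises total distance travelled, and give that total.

There are 60 distinct closed tours to check (reversals are equivalent).
HQ → N7 → W6 → P6 → A8 → T8 → HQ: 27+18+11+17+14+3 = 90
HQ → N7 → W6 → P6 → T8 → A8 → HQ: 27+18+11+9+14+11 = 90
HQ → N7 → W6 → A8 → P6 → T8 → HQ: 27+18+15+17+9+3 = 89
HQ → N7 → W6 → A8 → T8 → P6 → HQ: 27+18+15+14+9+6 = 89
HQ → N7 → W6 → T8 → P6 → A8 → HQ: 27+18+20+9+17+11 = 102
HQ → N7 → W6 → T8 → A8 → P6 → HQ: 27+18+20+14+17+6 = 102
HQ → N7 → P6 → W6 → A8 → T8 → HQ: 27+29+11+15+14+3 = 99
HQ → N7 → P6 → W6 → T8 → A8 → HQ: 27+29+11+20+14+11 = 112
HQ → N7 → P6 → A8 → W6 → T8 → HQ: 27+29+17+15+20+3 = 111
HQ → N7 → P6 → A8 → T8 → W6 → HQ: 27+29+17+14+20+17 = 124
HQ → N7 → P6 → T8 → W6 → A8 → HQ: 27+29+9+20+15+11 = 111
HQ → N7 → P6 → T8 → A8 → W6 → HQ: 27+29+9+14+15+17 = 111
HQ → N7 → A8 → W6 → P6 → T8 → HQ: 27+28+15+11+9+3 = 93
HQ → N7 → A8 → W6 → T8 → P6 → HQ: 27+28+15+20+9+6 = 105
… (46 more)
HQ → P6 → W6 → N7 → A8 → T8 → HQ: 6+11+18+28+14+3 = 80  ← best
The minimum is 80.
One optimal route: HQ → P6 → W6 → N7 → A8 → T8 → HQ (or its reverse).

Shortest round trip = 80 miles.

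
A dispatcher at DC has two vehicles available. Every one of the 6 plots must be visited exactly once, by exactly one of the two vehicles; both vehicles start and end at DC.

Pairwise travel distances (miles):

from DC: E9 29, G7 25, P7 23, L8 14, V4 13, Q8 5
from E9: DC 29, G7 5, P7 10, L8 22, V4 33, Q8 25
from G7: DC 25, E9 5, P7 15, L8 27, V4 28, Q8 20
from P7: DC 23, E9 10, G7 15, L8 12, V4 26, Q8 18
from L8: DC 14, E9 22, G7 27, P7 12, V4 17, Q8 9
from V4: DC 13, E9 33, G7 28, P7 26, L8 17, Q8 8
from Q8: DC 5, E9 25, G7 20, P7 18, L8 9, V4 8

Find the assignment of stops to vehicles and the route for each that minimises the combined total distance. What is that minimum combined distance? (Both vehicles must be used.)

Minimum combined distance: 92 miles.

There are 2^5 − 1 = 31 ways to divide the 6 stops into two non-empty groups. For each, the best each vehicle can do is its own shortest tour through its group:
  {E9} + {G7, P7, L8, V4, Q8}: 58 + 82 = 140
  {G7} + {E9, P7, L8, V4, Q8}: 50 + 81 = 131
  {E9, G7} + {P7, L8, V4, Q8}: 59 + 65 = 124
  {P7} + {E9, G7, L8, V4, Q8}: 46 + 82 = 128
  {E9, P7} + {G7, L8, V4, Q8}: 62 + 82 = 144
  {G7, P7} + {E9, L8, V4, Q8}: 63 + 81 = 144
  … (31 splits in total)
  {E9, G7, P7, L8} + {V4, Q8}: 66 + 26 = 92  ← best
Best: vehicle 1 DC → G7 → E9 → P7 → L8 → DC = 66; vehicle 2 DC → V4 → Q8 → DC = 26; combined 92.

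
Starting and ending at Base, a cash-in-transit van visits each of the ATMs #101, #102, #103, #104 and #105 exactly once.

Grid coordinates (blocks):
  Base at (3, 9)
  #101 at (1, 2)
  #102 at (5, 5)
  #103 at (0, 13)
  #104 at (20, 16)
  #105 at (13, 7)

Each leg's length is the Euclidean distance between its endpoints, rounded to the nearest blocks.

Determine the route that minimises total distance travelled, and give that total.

56 blocks — the shortest possible round trip.

With 5 stops there are 5!/2 = 60 distinct round trips (a route and its reverse cost the same).
Base→#101→#102→#103→#104→#105→Base: 7+5+9+20+11+10 = 62
Base→#101→#102→#103→#105→#104→Base: 7+5+9+14+11+18 = 64
Base→#101→#102→#104→#103→#105→Base: 7+5+19+20+14+10 = 75
Base→#101→#102→#104→#105→#103→Base: 7+5+19+11+14+5 = 61
Base→#101→#102→#105→#103→#104→Base: 7+5+8+14+20+18 = 72
Base→#101→#102→#105→#104→#103→Base: 7+5+8+11+20+5 = 56
Base→#101→#103→#102→#104→#105→Base: 7+11+9+19+11+10 = 67
Base→#101→#103→#102→#105→#104→Base: 7+11+9+8+11+18 = 64
Base→#101→#103→#104→#102→#105→Base: 7+11+20+19+8+10 = 75
Base→#101→#103→#104→#105→#102→Base: 7+11+20+11+8+4 = 61
Base→#101→#103→#105→#102→#104→Base: 7+11+14+8+19+18 = 77
Base→#101→#103→#105→#104→#102→Base: 7+11+14+11+19+4 = 66
Base→#101→#104→#102→#103→#105→Base: 7+24+19+9+14+10 = 83
Base→#101→#104→#102→#105→#103→Base: 7+24+19+8+14+5 = 77
… (46 more)
The minimum is 56.
One optimal route: Base → #101 → #102 → #105 → #104 → #103 → Base (or its reverse).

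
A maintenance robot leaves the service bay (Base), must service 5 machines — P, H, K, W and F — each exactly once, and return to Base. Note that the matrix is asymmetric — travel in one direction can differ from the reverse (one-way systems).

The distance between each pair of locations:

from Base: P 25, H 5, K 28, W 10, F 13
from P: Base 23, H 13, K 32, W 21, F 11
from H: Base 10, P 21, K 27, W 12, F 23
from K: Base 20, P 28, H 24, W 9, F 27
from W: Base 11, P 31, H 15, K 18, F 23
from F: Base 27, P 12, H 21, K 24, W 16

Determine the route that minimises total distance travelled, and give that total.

81 — the shortest possible round trip.

Base → P → H → K → W → F → Base: 25+13+27+9+23+27 = 124
Base → P → H → K → F → W → Base: 25+13+27+27+16+11 = 119
Base → P → H → W → K → F → Base: 25+13+12+18+27+27 = 122
Base → P → H → W → F → K → Base: 25+13+12+23+24+20 = 117
Base → P → H → F → K → W → Base: 25+13+23+24+9+11 = 105
Base → P → H → F → W → K → Base: 25+13+23+16+18+20 = 115
Base → P → K → H → W → F → Base: 25+32+24+12+23+27 = 143
Base → P → K → H → F → W → Base: 25+32+24+23+16+11 = 131
Base → P → K → W → H → F → Base: 25+32+9+15+23+27 = 131
Base → P → K → W → F → H → Base: 25+32+9+23+21+10 = 120
Base → P → K → F → H → W → Base: 25+32+27+21+12+11 = 128
Base → P → K → F → W → H → Base: 25+32+27+16+15+10 = 125
Base → P → W → H → K → F → Base: 25+21+15+27+27+27 = 142
Base → P → W → H → F → K → Base: 25+21+15+23+24+20 = 128
… (106 more)
Base → H → P → F → K → W → Base: 5+21+11+24+9+11 = 81  ← best
The minimum is 81.
One optimal route: Base → H → P → F → K → W → Base.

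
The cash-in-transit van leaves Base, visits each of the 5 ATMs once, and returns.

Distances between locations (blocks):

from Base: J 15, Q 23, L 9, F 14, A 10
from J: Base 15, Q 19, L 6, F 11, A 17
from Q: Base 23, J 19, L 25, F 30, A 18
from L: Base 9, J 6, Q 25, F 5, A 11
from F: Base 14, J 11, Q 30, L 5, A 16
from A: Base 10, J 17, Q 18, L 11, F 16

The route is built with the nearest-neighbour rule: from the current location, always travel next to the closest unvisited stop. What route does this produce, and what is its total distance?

At Base the remaining stops are L 9, A 10, F 14, J 15, Q 23; go to L.
At L the remaining stops are F 5, J 6, A 11, Q 25; go to F.
At F the remaining stops are J 11, A 16, Q 30; go to J.
At J the remaining stops are A 17, Q 19; go to A.
At A the remaining stops are Q 18; go to Q.
Return Q→Base: 23.
Total = 9 + 5 + 11 + 17 + 18 + 23 = 83.

Total distance 83 blocks via the nearest-neighbour route Base → L → F → J → A → Q → Base.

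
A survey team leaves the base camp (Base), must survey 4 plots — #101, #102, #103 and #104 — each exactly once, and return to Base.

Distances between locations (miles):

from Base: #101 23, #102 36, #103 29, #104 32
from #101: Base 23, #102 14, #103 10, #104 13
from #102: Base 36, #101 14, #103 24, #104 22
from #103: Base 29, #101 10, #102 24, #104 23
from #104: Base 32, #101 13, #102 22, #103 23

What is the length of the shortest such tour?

There are 12 distinct closed tours to check (reversals are equivalent).
Base - #101 - #102 - #103 - #104 - Base: 23+14+24+23+32 = 116
Base - #101 - #102 - #104 - #103 - Base: 23+14+22+23+29 = 111
Base - #101 - #103 - #102 - #104 - Base: 23+10+24+22+32 = 111
Base - #101 - #103 - #104 - #102 - Base: 23+10+23+22+36 = 114
Base - #101 - #104 - #102 - #103 - Base: 23+13+22+24+29 = 111
Base - #101 - #104 - #103 - #102 - Base: 23+13+23+24+36 = 119
Base - #102 - #101 - #103 - #104 - Base: 36+14+10+23+32 = 115
Base - #102 - #101 - #104 - #103 - Base: 36+14+13+23+29 = 115
Base - #102 - #103 - #101 - #104 - Base: 36+24+10+13+32 = 115
Base - #102 - #104 - #101 - #103 - Base: 36+22+13+10+29 = 110
Base - #103 - #101 - #102 - #104 - Base: 29+10+14+22+32 = 107
Base - #103 - #102 - #101 - #104 - Base: 29+24+14+13+32 = 112
The minimum is 107.
One optimal route: Base → #103 → #101 → #102 → #104 → Base (or its reverse).

107 miles — the shortest possible round trip.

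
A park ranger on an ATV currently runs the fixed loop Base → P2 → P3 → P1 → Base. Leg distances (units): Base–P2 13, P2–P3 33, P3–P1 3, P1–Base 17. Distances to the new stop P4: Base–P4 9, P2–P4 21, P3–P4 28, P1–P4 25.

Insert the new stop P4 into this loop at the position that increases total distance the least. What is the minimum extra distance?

Minimum extra distance: 16, inserting P4 between P2 and P3.

Insertion cost between consecutive stops i–j is d(i,P4) + d(P4,j) − d(i,j):
  between Base and P2: 9 + 21 − 13 = 17
  between P2 and P3: 21 + 28 − 33 = 16
  between P3 and P1: 28 + 25 − 3 = 50
  between P1 and Base: 25 + 9 − 17 = 17
Cheapest insertion is between P2 and P3, adding 16.
New total = 66 + 16 = 82.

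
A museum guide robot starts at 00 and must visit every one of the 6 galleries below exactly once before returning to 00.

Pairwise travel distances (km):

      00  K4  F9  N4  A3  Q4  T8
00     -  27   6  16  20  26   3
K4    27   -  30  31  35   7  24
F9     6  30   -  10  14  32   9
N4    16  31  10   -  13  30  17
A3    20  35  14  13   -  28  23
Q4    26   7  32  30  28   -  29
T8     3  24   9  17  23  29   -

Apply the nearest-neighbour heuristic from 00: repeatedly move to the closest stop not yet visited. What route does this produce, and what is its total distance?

Nearest-neighbour total = 97 km; route 00 → T8 → F9 → N4 → A3 → Q4 → K4 → 00.

00 → [T8:3 / F9:6 / N4:16 / A3:20 / Q4:26 / K4:27] → T8 (3)
T8 → [F9:9 / N4:17 / A3:23 / K4:24 / Q4:29] → F9 (9)
F9 → [N4:10 / A3:14 / K4:30 / Q4:32] → N4 (10)
N4 → [A3:13 / Q4:30 / K4:31] → A3 (13)
A3 → [Q4:28 / K4:35] → Q4 (28)
Q4 → [K4:7] → K4 (7)
Return K4→00: 27.
Total = 3 + 9 + 10 + 13 + 28 + 7 + 27 = 97.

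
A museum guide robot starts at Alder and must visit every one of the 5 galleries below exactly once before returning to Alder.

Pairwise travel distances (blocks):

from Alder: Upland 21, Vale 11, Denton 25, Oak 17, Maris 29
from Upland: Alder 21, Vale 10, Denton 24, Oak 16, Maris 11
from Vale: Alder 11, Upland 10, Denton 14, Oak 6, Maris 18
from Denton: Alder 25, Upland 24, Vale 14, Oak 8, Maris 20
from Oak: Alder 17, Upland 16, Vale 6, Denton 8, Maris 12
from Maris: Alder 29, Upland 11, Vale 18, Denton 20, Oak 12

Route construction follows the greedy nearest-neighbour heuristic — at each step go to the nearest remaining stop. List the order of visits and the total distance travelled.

At Alder the remaining stops are Vale 11, Oak 17, Upland 21, Denton 25, Maris 29; go to Vale.
At Vale the remaining stops are Oak 6, Upland 10, Denton 14, Maris 18; go to Oak.
At Oak the remaining stops are Denton 8, Maris 12, Upland 16; go to Denton.
At Denton the remaining stops are Maris 20, Upland 24; go to Maris.
At Maris the remaining stops are Upland 11; go to Upland.
Return Upland→Alder: 21.
Total = 11 + 6 + 8 + 20 + 11 + 21 = 77.

77 blocks along Alder → Vale → Oak → Denton → Maris → Upland → Alder.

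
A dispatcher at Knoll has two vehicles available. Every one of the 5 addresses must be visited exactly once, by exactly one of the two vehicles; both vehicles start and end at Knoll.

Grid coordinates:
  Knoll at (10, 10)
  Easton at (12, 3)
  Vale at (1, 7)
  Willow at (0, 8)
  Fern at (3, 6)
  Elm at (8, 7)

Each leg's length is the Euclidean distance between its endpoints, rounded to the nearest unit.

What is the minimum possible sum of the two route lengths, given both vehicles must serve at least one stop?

There are 2^4 − 1 = 15 ways to divide the 5 stops into two non-empty groups. For each, the best each vehicle can do is its own shortest tour through its group:
  {Easton} + {Vale, Willow, Fern, Elm}: 14 + 22 = 36
  {Vale} + {Easton, Willow, Fern, Elm}: 18 + 32 = 50
  {Easton, Vale} + {Willow, Fern, Elm}: 28 + 23 = 51
  {Willow} + {Easton, Vale, Fern, Elm}: 20 + 29 = 49
  {Easton, Willow} + {Vale, Fern, Elm}: 30 + 20 = 50
  {Vale, Willow} + {Easton, Fern, Elm}: 20 + 25 = 45
  … (15 splits in total)
Best: vehicle 1 Knoll → Easton → Knoll = 14; vehicle 2 Knoll → Willow → Vale → Fern → Elm → Knoll = 22; combined 36.

Minimum combined distance: 36.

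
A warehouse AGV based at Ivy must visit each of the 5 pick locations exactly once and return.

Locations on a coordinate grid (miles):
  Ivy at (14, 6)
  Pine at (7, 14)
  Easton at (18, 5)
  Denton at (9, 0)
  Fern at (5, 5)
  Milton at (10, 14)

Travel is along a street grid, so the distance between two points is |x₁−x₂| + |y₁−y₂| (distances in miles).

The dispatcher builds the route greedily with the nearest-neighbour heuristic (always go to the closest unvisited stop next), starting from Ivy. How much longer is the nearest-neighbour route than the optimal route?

6 miles longer than the optimal tour.

Ivy: Easton=5, Fern=10, Denton=11, Milton=12, Pine=15 ⇒ Easton
Easton: Fern=13, Denton=14, Milton=17, Pine=20 ⇒ Fern
Fern: Denton=9, Pine=11, Milton=14 ⇒ Denton
Denton: Milton=15, Pine=16 ⇒ Milton
Milton: Pine=3 ⇒ Pine
NN route Ivy → Easton → Fern → Denton → Milton → Pine → Ivy costs 60.
Optimal: Ivy → Easton → Denton → Fern → Pine → Milton → Ivy costs 54 (by enumerating all 60 distinct tours).
Excess = 60 − 54 = 6.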